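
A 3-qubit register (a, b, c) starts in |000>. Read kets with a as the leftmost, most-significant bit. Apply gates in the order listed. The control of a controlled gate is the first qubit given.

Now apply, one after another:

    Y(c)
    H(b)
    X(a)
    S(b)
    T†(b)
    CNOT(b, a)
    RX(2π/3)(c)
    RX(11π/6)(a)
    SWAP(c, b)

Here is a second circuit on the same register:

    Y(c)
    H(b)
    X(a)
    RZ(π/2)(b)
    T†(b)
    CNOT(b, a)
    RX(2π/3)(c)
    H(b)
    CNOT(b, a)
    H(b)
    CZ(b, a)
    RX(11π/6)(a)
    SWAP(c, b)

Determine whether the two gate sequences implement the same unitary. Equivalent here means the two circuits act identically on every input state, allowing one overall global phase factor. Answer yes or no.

No — the two circuits implement different unitaries, even allowing a global phase.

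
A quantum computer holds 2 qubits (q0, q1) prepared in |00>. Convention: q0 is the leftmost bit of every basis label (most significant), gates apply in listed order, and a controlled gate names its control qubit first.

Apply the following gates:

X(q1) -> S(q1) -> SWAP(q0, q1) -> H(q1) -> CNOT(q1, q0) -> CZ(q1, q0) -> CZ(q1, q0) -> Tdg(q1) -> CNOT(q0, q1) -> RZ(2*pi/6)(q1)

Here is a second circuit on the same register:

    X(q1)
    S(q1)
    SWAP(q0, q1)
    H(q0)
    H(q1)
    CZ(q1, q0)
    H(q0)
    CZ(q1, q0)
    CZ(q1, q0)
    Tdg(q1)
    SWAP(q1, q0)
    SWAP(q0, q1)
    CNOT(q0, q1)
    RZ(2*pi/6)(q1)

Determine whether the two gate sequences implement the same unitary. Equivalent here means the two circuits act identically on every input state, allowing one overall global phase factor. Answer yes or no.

Yes — the two circuits implement the same unitary up to a global phase.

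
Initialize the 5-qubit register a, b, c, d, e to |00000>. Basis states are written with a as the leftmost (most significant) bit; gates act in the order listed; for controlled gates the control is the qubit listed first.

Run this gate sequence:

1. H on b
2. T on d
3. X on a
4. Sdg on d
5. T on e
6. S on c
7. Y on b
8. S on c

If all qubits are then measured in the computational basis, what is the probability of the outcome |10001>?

A full measurement returns |10001> with probability 0.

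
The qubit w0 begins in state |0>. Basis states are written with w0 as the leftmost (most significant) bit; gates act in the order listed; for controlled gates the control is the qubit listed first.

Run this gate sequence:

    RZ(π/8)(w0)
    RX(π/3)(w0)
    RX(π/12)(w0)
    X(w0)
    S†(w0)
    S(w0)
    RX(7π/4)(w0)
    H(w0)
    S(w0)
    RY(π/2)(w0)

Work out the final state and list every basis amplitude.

The final amplitudes are -sqrt(3)*I*sqrt(1/2 - sqrt(2)/4)*sqrt(sqrt(2)/4 + 1/2)*exp(-I*pi/16)/2 - sqrt(2)*I*exp(-I*pi/16)/8 - I*sqrt(1/2 - sqrt(2)/4)*sqrt(sqrt(2)/4 + 1/2)*exp(-I*pi/16)/2 + sqrt(6)*exp(-I*pi/16)/8 - sqrt(2)*exp(-I*pi/16)/8 - sqrt(1/2 - sqrt(2)/4)*sqrt(sqrt(2)/4 + 1/2)*exp(-I*pi/16)/2 - sqrt(3)*sqrt(1/2 - sqrt(2)/4)*sqrt(sqrt(2)/4 + 1/2)*exp(-I*pi/16)/2 + sqrt(6)*I*exp(-I*pi/16)/8 on |0>, -I*sqrt(1/2 - sqrt(2)/4)*sqrt(sqrt(2)/4 + 1/2)*exp(-I*pi/16)/2 + sqrt(1/2 - sqrt(2)/4)*sqrt(sqrt(2)/4 + 1/2)*exp(-I*pi/16)/2 - sqrt(2)*exp(-I*pi/16)/8 - sqrt(6)*exp(-I*pi/16)/8 - sqrt(3)*sqrt(1/2 - sqrt(2)/4)*sqrt(sqrt(2)/4 + 1/2)*exp(-I*pi/16)/2 + sqrt(2)*I*exp(-I*pi/16)/8 + sqrt(6)*I*exp(-I*pi/16)/8 + sqrt(3)*I*sqrt(1/2 - sqrt(2)/4)*sqrt(sqrt(2)/4 + 1/2)*exp(-I*pi/16)/2 on |1>.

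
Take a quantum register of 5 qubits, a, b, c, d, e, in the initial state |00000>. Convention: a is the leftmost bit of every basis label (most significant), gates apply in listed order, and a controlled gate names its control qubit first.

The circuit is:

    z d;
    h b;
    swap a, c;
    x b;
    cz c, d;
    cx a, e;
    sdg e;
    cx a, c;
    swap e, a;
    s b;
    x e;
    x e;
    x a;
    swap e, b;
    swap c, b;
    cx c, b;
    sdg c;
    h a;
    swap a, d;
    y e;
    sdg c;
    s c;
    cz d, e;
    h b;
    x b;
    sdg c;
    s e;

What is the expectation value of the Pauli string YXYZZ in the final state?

The expectation value of YXYZZ is 0. Key observation: the block from step 11 through step 12 cancels to the identity and can be dropped.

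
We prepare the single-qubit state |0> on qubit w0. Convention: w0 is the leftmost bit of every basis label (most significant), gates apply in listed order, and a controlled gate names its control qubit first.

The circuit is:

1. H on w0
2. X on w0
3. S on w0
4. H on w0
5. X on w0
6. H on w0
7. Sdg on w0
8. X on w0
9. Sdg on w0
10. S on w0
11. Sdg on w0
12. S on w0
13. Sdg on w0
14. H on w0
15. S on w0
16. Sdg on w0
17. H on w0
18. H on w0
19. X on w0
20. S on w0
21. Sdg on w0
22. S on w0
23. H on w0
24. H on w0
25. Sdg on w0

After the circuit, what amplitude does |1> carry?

|1> carries amplitude -1/2 - I/2 in the final state.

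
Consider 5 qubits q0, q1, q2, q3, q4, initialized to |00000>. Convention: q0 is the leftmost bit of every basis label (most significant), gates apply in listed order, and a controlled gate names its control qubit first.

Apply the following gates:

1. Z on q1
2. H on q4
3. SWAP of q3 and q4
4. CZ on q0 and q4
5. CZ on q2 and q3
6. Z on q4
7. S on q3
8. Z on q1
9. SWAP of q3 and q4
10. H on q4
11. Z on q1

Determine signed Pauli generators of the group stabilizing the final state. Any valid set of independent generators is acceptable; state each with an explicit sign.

The final state is stabilized by the group generated by -IIIIY, +ZIIII, +IZIII, +IIZII, +IIIZI; other independent generating sets are equally valid.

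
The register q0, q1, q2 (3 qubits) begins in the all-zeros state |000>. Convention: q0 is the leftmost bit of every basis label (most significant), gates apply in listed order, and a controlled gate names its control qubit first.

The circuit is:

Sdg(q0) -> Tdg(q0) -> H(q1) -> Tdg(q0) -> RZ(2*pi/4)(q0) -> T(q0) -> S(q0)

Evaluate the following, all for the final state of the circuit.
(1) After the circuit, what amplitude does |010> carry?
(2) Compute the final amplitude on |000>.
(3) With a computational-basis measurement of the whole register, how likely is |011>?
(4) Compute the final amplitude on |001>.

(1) The amplitude on |010> is -sqrt(2)*exp(3*I*pi/4)/2.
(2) |000> carries amplitude -sqrt(2)*exp(3*I*pi/4)/2 in the final state.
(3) A full measurement returns |011> with probability 0.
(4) |001> carries amplitude 0 in the final state.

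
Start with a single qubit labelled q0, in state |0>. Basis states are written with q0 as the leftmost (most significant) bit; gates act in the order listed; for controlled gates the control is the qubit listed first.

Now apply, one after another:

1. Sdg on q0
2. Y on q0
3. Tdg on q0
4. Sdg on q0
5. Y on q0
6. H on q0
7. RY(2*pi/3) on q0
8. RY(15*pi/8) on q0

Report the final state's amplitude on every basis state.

The final amplitudes are -sqrt(6)*I*exp(-I*pi/4)*cos(pi/16)/4 + sqrt(2)*I*exp(-I*pi/4)*sin(pi/16)/4 + sqrt(6)*I*exp(-I*pi/4)*sin(pi/16)/4 + sqrt(2)*I*exp(-I*pi/4)*cos(pi/16)/4 on |0>, -sqrt(2)*I*exp(-I*pi/4)*sin(pi/16)/4 + sqrt(6)*I*exp(-I*pi/4)*sin(pi/16)/4 + sqrt(2)*I*exp(-I*pi/4)*cos(pi/16)/4 + sqrt(6)*I*exp(-I*pi/4)*cos(pi/16)/4 on |1>.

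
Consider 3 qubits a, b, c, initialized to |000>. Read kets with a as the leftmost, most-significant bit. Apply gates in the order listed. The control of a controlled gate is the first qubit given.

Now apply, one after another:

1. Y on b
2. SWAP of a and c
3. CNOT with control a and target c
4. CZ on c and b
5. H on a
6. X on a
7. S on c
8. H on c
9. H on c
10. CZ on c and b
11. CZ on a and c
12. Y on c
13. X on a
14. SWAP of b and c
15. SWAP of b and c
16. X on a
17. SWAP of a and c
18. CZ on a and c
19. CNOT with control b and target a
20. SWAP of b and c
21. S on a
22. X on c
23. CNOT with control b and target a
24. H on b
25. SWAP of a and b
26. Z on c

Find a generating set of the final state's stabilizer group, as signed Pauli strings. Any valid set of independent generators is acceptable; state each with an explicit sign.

The stabilizer group can be generated by +XZI, -ZXI, +IIZ, among other valid generating sets. Key observation: steps 13-16 multiply out to the identity, so the circuit reduces to the remaining gates.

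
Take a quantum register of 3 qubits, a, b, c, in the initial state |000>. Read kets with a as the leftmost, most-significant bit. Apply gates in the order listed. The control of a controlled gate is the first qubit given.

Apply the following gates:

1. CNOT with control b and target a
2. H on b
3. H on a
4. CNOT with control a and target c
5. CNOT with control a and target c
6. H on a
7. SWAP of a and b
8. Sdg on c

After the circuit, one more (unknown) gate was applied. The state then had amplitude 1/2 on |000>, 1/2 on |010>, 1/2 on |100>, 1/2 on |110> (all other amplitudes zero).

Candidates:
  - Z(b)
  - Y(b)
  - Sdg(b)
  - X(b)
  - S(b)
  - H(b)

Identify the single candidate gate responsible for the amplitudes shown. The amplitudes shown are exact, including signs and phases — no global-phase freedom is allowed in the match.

The unique candidate consistent with the amplitudes is H(b). Key observation: gates 3-6 undo each other exactly, leaving only the rest of the circuit to track.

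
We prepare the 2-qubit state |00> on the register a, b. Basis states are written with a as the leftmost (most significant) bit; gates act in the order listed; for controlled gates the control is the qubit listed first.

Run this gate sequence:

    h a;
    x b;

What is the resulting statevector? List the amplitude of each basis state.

After the circuit, the state carries amplitude 0 on |00>, sqrt(2)/2 on |01>, 0 on |10>, sqrt(2)/2 on |11>.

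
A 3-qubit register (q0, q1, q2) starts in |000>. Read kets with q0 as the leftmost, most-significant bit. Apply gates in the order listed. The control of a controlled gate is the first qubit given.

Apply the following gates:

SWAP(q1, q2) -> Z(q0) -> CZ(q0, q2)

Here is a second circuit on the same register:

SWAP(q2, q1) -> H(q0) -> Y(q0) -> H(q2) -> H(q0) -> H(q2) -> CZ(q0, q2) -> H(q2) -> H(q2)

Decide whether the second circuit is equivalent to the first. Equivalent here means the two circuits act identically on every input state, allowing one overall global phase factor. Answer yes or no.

No — the two circuits implement different unitaries, even allowing a global phase.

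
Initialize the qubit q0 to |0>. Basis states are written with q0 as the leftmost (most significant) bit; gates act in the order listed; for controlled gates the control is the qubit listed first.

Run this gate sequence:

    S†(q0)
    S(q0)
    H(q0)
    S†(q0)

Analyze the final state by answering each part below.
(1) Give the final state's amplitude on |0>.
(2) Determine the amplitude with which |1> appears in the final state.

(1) The amplitude on |0> is sqrt(2)/2.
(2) |1> carries amplitude -sqrt(2)*I/2 in the final state.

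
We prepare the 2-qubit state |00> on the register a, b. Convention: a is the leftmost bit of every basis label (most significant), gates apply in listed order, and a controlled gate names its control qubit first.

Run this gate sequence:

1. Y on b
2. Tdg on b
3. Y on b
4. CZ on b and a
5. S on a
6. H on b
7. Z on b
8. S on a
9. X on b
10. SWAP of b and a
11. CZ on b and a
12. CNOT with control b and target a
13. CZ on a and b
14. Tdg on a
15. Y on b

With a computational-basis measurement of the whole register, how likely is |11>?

A full measurement returns |11> with probability 1/2.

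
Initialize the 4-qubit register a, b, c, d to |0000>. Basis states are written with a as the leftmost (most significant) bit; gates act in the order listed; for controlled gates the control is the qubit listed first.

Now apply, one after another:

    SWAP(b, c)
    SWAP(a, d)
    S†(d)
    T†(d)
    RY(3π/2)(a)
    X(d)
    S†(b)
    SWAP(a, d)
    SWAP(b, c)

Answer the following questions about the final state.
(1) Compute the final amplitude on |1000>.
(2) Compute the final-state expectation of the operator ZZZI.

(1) |1000> carries amplitude -sqrt(2)/2 in the final state.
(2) The expectation value of ZZZI is -1.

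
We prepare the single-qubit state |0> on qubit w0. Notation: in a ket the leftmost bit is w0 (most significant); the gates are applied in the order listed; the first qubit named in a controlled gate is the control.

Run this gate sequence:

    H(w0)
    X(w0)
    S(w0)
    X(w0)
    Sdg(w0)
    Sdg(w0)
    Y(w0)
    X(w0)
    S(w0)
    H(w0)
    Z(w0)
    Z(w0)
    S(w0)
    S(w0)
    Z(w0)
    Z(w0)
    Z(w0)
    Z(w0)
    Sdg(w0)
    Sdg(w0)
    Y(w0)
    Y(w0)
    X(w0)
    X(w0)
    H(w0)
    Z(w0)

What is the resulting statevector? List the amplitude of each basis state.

The final amplitudes are -sqrt(2)/2 on |0>, sqrt(2)/2 on |1>. Key observation: gates 13-20 undo each other exactly, leaving only the rest of the circuit to track.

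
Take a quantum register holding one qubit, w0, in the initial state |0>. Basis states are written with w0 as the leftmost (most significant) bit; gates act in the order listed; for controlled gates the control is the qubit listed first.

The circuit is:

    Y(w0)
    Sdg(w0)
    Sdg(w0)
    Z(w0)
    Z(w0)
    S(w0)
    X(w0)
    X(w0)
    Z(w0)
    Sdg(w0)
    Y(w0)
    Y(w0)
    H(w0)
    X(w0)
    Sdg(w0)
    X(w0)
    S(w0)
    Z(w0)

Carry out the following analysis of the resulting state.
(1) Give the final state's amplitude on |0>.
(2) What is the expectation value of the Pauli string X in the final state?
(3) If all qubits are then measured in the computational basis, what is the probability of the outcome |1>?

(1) The amplitude on |0> is sqrt(2)/2. Key observation: steps 3-6 multiply out to the identity, so the circuit reduces to the remaining gates.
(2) The expectation value of X is -1.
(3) A full measurement returns |1> with probability 1/2.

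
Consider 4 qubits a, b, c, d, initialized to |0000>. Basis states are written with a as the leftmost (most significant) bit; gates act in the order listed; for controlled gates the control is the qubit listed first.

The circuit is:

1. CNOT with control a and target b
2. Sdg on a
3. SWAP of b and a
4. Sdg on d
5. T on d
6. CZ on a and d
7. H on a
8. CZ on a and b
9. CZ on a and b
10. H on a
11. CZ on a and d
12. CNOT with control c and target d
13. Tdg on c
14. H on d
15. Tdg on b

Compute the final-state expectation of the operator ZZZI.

The expectation value of ZZZI is 1.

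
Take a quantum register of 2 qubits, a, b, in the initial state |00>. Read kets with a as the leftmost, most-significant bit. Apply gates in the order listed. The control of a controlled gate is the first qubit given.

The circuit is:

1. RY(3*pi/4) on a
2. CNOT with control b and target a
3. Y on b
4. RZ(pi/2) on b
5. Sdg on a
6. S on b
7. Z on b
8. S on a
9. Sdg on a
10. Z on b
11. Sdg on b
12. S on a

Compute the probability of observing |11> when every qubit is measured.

A full measurement returns |11> with probability sqrt(2)/4 + 1/2.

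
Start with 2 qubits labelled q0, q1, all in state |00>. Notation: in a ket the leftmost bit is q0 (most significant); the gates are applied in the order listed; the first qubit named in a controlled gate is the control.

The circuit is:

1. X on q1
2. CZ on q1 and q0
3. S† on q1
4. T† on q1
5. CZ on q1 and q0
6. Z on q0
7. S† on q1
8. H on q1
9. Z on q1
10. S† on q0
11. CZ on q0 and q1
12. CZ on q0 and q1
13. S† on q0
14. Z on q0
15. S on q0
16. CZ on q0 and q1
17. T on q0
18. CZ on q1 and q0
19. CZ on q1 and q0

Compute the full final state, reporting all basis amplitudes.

After the circuit, the state carries amplitude sqrt(2)*exp(3*I*pi/4)/2 on |00>, sqrt(2)*exp(3*I*pi/4)/2 on |01>, 0 on |10>, 0 on |11>.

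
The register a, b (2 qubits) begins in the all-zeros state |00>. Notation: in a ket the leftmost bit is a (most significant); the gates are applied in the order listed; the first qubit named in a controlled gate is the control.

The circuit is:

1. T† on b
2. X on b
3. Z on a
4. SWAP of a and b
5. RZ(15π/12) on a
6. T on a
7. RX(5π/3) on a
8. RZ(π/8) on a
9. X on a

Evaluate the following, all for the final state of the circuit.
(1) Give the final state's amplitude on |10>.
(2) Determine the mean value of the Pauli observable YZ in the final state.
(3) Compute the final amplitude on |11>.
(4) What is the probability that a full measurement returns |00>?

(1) The amplitude on |10> is exp(5*I*pi/16)/2.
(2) The observable YZ averages to sqrt(3)*(1 - exp(3*I*pi/4))*exp(I*pi/8)/4.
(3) |11> carries amplitude 0 in the final state.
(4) A full measurement returns |00> with probability 3/4.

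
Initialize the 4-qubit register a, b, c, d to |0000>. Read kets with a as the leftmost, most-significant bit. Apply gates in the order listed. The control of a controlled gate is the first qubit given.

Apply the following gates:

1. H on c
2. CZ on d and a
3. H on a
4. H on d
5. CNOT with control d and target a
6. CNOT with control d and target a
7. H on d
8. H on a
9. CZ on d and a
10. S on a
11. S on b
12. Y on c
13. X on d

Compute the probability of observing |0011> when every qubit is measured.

Outcome |0011> occurs with probability 1/2. Key observation: gates 2-9 undo each other exactly, leaving only the rest of the circuit to track.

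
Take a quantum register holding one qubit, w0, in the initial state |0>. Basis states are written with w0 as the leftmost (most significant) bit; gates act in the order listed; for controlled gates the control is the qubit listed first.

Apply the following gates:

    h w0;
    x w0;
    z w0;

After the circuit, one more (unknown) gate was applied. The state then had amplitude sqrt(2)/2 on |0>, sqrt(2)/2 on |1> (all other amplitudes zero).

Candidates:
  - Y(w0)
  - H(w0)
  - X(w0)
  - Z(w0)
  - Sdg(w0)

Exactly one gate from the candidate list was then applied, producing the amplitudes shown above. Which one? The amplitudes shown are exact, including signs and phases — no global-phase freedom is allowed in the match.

The unique candidate consistent with the amplitudes is Z(w0).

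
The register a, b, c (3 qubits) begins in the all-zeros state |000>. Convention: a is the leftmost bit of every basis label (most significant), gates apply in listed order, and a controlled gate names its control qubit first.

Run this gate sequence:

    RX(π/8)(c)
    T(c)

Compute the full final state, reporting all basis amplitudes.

The final amplitudes are cos(pi/16) on |000>, -exp(3*I*pi/4)*sin(pi/16) on |001>, and 0 on every other basis state.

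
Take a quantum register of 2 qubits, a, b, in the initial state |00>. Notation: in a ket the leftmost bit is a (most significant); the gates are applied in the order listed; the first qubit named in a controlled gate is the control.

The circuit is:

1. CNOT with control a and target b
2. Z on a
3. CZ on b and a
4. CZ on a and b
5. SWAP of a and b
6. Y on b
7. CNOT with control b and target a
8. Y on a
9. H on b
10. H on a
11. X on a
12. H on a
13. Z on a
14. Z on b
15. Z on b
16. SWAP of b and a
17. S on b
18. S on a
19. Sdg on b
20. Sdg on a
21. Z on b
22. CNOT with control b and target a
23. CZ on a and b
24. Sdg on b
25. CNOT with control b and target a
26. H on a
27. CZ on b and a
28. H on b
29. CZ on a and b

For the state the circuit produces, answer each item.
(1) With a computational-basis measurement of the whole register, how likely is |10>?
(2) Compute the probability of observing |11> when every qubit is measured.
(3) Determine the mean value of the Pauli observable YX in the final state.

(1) A full measurement returns |10> with probability 1/2.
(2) A full measurement returns |11> with probability 1/2.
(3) The expectation value of YX is 0.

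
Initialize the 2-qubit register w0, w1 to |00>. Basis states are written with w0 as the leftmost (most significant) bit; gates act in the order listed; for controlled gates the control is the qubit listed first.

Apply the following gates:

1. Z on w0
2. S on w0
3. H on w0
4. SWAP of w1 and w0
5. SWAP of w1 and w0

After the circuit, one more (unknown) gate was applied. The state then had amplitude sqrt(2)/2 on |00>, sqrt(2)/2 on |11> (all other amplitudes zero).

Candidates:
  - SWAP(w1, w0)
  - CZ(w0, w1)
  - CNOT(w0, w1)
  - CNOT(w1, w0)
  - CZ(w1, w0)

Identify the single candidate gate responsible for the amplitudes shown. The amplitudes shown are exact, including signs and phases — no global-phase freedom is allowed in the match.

The applied gate was CNOT(w0, w1). Key observation: steps 4-5 multiply out to the identity, so the circuit reduces to the remaining gates.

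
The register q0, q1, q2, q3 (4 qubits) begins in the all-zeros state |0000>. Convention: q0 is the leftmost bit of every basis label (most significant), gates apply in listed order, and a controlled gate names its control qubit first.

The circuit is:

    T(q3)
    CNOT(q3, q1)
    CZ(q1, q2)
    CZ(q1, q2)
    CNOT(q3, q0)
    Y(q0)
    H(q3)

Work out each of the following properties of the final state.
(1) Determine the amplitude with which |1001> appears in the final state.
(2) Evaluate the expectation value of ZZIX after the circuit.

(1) The amplitude on |1001> is sqrt(2)*I/2. Key observation: steps 3-4 multiply out to the identity, so the circuit reduces to the remaining gates.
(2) The expectation value of ZZIX is -1.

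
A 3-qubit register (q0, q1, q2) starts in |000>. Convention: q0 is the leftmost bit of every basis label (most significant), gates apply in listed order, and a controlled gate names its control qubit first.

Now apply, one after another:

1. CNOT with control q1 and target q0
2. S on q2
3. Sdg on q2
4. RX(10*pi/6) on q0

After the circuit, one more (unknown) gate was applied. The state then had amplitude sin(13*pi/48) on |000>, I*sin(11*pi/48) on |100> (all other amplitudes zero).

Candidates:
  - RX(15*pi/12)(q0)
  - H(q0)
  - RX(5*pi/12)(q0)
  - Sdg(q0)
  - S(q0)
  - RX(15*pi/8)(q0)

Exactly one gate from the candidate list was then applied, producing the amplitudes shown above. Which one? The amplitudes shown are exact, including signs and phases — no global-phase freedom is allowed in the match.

The unique candidate consistent with the amplitudes is RX(15*pi/8)(q0). Key observation: gates 2-3 undo each other exactly, leaving only the rest of the circuit to track.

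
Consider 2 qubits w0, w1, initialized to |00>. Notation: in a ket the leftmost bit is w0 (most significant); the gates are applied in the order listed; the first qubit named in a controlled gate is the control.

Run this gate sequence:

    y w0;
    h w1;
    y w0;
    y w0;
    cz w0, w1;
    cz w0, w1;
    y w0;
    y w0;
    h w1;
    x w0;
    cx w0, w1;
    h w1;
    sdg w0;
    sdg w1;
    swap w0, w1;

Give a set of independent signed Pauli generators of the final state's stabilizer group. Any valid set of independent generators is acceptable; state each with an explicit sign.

One valid set of independent stabilizer generators is -YI, +IZ (any independent generating set of the same group is equally correct). Key observation: gates 2-9 undo each other exactly, leaving only the rest of the circuit to track.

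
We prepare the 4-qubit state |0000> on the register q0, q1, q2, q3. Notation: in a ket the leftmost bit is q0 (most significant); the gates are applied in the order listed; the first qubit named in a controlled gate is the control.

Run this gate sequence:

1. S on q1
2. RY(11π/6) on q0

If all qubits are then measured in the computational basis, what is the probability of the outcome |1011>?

A full measurement returns |1011> with probability 0.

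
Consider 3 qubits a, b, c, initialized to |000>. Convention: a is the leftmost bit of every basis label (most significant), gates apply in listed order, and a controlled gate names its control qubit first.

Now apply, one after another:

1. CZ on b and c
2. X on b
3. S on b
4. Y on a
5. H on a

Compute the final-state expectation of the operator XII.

The expectation value of XII is -1.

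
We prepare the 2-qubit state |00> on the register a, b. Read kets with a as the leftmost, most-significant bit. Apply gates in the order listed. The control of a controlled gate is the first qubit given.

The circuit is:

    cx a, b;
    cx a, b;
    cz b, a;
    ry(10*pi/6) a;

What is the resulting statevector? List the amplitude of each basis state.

The final amplitudes are -sqrt(3)/2 on |00>, 0 on |01>, 1/2 on |10>, 0 on |11>. Key observation: gates 1-2 undo each other exactly, leaving only the rest of the circuit to track.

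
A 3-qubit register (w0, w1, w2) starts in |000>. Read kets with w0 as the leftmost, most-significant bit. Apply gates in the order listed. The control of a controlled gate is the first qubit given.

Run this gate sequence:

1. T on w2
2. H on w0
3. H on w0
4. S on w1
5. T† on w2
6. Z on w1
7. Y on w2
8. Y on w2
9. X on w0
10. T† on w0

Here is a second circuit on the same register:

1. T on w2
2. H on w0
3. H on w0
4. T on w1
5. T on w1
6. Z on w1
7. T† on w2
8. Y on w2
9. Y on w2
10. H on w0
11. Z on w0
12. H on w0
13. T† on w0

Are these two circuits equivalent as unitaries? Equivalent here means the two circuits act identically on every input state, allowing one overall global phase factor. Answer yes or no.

Yes, they are equivalent — the unitaries differ by at most a global phase.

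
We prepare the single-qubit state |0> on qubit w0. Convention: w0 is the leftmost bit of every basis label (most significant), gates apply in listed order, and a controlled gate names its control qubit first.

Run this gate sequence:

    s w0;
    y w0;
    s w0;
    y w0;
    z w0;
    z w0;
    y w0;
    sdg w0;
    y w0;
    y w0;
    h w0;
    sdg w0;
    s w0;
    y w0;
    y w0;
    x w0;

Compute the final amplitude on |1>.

|1> carries amplitude sqrt(2)*I/2 in the final state. Key observation: gates 2-9 undo each other exactly, leaving only the rest of the circuit to track.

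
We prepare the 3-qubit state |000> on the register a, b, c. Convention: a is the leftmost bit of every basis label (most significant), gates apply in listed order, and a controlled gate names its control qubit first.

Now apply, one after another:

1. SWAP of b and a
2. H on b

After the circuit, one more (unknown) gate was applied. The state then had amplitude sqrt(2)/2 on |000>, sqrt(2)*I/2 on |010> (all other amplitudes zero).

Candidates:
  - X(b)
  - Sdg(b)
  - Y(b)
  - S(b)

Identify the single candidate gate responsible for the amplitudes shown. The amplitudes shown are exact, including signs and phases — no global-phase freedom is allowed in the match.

The unique candidate consistent with the amplitudes is S(b).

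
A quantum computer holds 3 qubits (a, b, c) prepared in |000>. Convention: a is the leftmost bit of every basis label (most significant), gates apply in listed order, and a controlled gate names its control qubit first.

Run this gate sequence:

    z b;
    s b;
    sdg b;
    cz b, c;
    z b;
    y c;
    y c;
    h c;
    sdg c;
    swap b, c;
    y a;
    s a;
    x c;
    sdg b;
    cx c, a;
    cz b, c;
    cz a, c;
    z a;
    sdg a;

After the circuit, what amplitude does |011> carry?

The final state's coefficient on |011> equals -sqrt(2)/2.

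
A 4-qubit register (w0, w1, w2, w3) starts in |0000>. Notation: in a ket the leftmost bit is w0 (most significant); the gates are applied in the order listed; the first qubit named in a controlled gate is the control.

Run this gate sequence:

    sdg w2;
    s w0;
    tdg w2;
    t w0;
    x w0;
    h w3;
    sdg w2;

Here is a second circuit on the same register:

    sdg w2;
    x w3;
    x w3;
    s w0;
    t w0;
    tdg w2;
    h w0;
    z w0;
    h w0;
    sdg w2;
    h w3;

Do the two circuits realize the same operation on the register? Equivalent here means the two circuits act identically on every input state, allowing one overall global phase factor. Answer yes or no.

Yes: on every input state the two circuits agree up to one overall phase factor.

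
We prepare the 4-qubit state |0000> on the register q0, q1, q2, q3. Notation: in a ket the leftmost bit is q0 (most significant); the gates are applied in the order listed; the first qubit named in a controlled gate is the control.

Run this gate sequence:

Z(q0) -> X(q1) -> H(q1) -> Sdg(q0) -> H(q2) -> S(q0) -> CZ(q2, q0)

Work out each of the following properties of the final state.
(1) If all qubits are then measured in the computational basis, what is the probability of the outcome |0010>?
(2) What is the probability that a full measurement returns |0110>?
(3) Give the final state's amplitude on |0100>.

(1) The probability of measuring |0010> is 1/4.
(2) The probability of measuring |0110> is 1/4.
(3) The final state's coefficient on |0100> equals -1/2.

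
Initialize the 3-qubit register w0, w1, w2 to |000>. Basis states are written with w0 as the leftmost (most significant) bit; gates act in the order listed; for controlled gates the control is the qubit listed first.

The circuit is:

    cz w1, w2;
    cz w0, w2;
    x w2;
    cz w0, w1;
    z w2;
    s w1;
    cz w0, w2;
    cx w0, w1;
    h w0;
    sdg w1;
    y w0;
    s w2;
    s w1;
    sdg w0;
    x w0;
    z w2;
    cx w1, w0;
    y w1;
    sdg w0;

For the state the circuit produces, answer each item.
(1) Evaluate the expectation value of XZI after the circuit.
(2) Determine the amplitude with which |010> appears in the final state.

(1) In the final state, XZI has expectation 1.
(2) The final state's coefficient on |010> equals 0.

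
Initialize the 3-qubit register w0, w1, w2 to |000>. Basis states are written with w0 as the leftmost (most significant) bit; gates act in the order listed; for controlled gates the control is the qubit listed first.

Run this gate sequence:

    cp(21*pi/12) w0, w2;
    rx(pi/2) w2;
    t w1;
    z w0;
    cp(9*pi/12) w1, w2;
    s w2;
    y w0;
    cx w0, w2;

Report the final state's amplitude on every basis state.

The resulting statevector has amplitude sqrt(2)*I/2 on |100>, sqrt(2)*I/2 on |101>, and 0 on every other basis state.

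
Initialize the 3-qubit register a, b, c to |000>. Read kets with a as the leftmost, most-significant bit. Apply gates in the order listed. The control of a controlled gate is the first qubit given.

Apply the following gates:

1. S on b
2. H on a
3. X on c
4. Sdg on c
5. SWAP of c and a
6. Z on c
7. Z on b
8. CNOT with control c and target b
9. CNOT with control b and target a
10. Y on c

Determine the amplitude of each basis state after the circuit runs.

The resulting statevector has amplitude sqrt(2)/2 on |010>, sqrt(2)/2 on |101>, and 0 on every other basis state.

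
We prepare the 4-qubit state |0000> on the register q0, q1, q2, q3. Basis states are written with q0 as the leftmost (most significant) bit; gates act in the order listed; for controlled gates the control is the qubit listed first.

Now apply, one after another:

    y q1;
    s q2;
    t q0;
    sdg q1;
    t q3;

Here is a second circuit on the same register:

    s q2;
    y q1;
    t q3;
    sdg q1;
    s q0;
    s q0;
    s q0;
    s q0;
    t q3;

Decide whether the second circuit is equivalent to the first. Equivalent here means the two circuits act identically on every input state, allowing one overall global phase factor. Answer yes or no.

No — the two circuits implement different unitaries, even allowing a global phase.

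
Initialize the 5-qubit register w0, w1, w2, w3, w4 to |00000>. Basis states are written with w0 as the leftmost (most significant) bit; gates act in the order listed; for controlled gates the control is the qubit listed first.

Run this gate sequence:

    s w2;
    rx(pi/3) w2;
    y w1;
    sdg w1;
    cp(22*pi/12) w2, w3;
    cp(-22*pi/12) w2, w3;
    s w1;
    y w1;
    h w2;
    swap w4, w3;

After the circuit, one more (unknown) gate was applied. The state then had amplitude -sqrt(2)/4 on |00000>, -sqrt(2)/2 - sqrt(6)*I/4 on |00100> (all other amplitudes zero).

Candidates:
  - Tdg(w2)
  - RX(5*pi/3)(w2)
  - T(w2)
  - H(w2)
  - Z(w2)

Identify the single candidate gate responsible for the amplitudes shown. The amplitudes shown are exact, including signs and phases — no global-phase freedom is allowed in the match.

The applied gate was RX(5*pi/3)(w2). Key observation: steps 3-8 multiply out to the identity, so the circuit reduces to the remaining gates.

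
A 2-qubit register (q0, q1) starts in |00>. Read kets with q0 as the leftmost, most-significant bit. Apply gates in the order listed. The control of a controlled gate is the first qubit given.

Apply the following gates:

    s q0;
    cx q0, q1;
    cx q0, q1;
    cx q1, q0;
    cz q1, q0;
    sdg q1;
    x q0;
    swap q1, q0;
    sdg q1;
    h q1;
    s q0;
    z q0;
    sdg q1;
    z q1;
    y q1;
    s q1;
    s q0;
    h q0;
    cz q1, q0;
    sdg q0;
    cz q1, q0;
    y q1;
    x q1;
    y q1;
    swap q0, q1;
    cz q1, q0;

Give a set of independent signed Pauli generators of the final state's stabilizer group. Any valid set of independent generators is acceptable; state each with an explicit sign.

The stabilizer group can be generated by +XZ, -ZY, among other valid generating sets.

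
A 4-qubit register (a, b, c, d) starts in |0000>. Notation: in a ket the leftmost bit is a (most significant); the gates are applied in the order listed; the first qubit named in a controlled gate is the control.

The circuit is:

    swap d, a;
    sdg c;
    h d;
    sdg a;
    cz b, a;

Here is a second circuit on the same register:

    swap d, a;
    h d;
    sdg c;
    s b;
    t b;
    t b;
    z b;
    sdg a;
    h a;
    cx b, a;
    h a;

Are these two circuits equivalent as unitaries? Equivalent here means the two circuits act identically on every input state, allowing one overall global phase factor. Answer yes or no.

Yes, they are equivalent — the unitaries differ by at most a global phase.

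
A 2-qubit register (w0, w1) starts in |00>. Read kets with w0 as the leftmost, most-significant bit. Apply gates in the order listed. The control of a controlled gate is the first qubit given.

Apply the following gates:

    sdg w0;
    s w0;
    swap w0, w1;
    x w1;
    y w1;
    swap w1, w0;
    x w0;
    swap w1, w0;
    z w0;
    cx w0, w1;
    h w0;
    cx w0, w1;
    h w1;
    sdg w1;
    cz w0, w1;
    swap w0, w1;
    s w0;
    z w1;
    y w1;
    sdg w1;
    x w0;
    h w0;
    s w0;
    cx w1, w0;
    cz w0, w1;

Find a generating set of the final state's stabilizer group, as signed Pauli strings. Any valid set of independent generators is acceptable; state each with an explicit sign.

The final state is stabilized by the group generated by -XY, -ZZ; other independent generating sets are equally valid.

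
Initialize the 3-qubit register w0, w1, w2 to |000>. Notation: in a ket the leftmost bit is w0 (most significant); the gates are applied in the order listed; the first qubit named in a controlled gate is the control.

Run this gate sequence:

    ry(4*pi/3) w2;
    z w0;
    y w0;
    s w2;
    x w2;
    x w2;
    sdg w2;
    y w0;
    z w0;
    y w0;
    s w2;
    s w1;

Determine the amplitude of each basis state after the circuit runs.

The final amplitudes are -I/2 on |100>, -sqrt(3)/2 on |101>, and 0 on every other basis state. Key observation: steps 2-9 multiply out to the identity, so the circuit reduces to the remaining gates.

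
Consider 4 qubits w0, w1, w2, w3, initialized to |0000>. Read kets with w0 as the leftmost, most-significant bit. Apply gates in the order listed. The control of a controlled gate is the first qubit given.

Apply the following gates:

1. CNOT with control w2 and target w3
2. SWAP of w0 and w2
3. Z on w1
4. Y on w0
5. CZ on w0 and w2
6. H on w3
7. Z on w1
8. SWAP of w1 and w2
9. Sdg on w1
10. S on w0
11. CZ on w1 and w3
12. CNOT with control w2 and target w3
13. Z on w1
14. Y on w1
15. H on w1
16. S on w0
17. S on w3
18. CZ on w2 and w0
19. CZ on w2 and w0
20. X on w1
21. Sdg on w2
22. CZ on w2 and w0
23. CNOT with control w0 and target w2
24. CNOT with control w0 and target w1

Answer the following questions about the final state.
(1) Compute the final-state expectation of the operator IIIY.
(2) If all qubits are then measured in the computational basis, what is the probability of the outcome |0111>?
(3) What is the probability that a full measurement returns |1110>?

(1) The expectation value of IIIY is 1.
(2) The probability of measuring |0111> is 0.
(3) A full measurement returns |1110> with probability 1/4.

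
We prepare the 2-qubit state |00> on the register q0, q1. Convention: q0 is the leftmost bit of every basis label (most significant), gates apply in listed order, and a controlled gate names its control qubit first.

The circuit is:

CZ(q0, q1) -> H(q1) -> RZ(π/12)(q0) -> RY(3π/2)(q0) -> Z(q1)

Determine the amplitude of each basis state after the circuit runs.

The final amplitudes are exp(23*I*pi/24)/2 on |00>, -exp(23*I*pi/24)/2 on |01>, -exp(23*I*pi/24)/2 on |10>, exp(23*I*pi/24)/2 on |11>.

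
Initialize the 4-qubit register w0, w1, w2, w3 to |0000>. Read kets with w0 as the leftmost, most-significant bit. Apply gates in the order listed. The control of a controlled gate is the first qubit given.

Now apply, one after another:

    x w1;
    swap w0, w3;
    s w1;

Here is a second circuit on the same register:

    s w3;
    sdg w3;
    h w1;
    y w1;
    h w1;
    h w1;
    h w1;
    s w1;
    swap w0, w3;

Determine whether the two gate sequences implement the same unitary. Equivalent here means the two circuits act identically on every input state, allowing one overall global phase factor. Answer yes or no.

No — the two circuits implement different unitaries, even allowing a global phase.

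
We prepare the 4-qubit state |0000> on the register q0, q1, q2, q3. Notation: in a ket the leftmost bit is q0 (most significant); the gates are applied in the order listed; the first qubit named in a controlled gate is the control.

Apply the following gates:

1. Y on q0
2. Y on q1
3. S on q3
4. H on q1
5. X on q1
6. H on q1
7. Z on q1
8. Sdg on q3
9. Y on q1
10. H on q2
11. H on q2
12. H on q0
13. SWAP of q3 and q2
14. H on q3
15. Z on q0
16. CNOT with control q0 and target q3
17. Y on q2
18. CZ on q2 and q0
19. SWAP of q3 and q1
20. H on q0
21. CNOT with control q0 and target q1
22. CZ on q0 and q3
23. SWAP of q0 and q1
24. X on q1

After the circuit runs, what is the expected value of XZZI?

The observable XZZI averages to -1. Key observation: steps 4-7 multiply out to the identity, so the circuit reduces to the remaining gates.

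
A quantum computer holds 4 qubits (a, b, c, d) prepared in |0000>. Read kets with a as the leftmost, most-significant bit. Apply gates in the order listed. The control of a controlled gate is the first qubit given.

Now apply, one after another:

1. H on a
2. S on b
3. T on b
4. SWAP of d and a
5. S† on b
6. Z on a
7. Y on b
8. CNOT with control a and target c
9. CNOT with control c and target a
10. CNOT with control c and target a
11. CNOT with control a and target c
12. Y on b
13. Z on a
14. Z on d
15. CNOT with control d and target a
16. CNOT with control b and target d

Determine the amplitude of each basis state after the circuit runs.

The final amplitudes are sqrt(2)/2 on |0000>, -sqrt(2)/2 on |1001>, and 0 on every other basis state. Key observation: steps 6-13 multiply out to the identity, so the circuit reduces to the remaining gates.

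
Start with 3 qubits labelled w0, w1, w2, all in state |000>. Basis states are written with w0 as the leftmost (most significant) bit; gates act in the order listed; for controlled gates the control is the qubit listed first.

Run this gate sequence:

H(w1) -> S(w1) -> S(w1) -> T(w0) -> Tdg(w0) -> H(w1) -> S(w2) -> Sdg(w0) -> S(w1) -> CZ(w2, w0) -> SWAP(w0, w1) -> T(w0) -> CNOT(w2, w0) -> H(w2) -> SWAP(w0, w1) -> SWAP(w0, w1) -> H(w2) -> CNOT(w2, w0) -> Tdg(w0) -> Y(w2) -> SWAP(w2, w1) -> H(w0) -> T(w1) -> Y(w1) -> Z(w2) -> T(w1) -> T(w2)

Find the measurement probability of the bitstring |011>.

The probability of measuring |011> is 0. Key observation: the block from step 12 through step 19 cancels to the identity and can be dropped.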